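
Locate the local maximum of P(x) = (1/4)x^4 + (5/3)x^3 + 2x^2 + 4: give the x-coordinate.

P'(x) = x^3 + 5x^2 + 4x. Setting P'(x) = 0 gives x ∈ {-4, -1, 0}.
P''(x) = 3x^2 + 10x + 4. P''(-4) = 12 > 0 ⇒ local minimum; P''(-1) = -3 < 0 ⇒ local maximum; P''(0) = 4 > 0 ⇒ local minimum.
Thus P has its local maximum at x = -1, with value 55/12.

-1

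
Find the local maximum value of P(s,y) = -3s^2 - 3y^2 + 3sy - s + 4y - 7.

∂P/∂s = -6s + 3y - 1 = 0 and ∂P/∂y = 3s - 6y + 4 = 0, so (s, y) = (2/9, 7/9).
The Hessian has P_{ss} = -6, P_{yy} = -6, P_{sy} = 3, giving D = 27 > 0 with P_{ss} < 0, so the point is a local maximum.
P(2/9, 7/9) = -50/9.

-50/9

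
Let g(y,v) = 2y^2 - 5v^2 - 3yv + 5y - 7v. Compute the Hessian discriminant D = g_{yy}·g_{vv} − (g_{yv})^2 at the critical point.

∂g/∂y = 4y - 3v + 5 = 0 and ∂g/∂v = -3y - 10v - 7 = 0, so (y, v) = (-71/49, -13/49).
The Hessian has g_{yy} = 4, g_{vv} = -10, g_{yv} = -3, giving D = -49 < 0, so the point is a saddle point.
D = (4)·(-10) − (-3)^2 = -49.

-49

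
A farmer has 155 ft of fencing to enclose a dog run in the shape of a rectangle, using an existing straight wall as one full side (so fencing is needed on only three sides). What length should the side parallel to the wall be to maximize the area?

Let the sides perpendicular to the wall have length x and the parallel side y, so 2x + y = 155 and the area is A = xy = x(155 − 2x).
A'(x) = 155 − 4x = 0 gives x = 155/4, and A''(x) = −4 < 0 confirms a maximum.
Then y = 155 − 2·155/4 = 155/2 and A = 24025/8.

155/2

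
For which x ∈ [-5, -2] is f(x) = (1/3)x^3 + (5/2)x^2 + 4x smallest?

-2

f'(x) = x^2 + 5x + 4, whose only zero in [-5, -2] is x = -4.
Compare values at every candidate in [-5, -2]: f(-5) = 5/6, f(-4) = 8/3, f(-2) = -2/3.
Hence the absolute minimum is -2/3 at x = -2.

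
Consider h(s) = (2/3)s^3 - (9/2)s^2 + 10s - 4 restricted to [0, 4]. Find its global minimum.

-4

Differentiating, h'(s) = 2s^2 - 9s + 10; which vanishes at s = 2 and s = 5/2.
Compare values at every candidate in [0, 4]: h(0) = -4, h(2) = 10/3, h(5/2) = 79/24, h(4) = 20/3.
So the minimum is h(0) = -4.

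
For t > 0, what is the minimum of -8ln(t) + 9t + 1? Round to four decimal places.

f'(t) = -8/t + 9 = 0 gives t = 8/9.
f''(t) = 8/t², which is positive for t > 0, so this is a local minimum.
f(8/9) = -8·ln(8/9) + 8 + 1 ≈ 9.9423.

9.9423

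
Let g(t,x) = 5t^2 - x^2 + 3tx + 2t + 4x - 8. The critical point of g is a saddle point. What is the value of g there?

∂g/∂t = 10t + 3x + 2 = 0 and ∂g/∂x = 3t - 2x + 4 = 0, so (t, x) = (-16/29, 34/29).
The Hessian has g_{tt} = 10, g_{xx} = -2, g_{tx} = 3, giving D = -29 < 0, so the point is a saddle point.
g(-16/29, 34/29) = -180/29.

-180/29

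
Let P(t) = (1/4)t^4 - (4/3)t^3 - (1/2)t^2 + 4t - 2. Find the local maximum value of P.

5/12

P'(t) = t^3 - 4t^2 - t + 4 = 0 at t = -1, 1, 4.
P''(t) = 3t^2 - 8t - 1. P''(-1) = 10 > 0 ⇒ local minimum; P''(1) = -6 < 0 ⇒ local maximum; P''(4) = 15 > 0 ⇒ local minimum.
So the local maximum value is P(1) = 5/12.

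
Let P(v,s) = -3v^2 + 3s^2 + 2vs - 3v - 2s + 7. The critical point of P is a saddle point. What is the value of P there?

283/40

∂P/∂v = -6v + 2s - 3 = 0 and ∂P/∂s = 2v + 6s - 2 = 0, so (v, s) = (-7/20, 9/20).
The Hessian has P_{vv} = -6, P_{ss} = 6, P_{vs} = 2, giving D = -40 < 0, so the point is a saddle point.
P(-7/20, 9/20) = 283/40.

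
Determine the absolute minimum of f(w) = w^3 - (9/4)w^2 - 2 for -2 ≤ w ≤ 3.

-19

Differentiating, f'(w) = 3w^2 - (9/2)w; which vanishes at w = 0 and w = 3/2.
Compare values at every candidate in [-2, 3]: f(-2) = -19, f(0) = -2, f(3/2) = -59/16, f(3) = 19/4.
So the minimum is f(-2) = -19.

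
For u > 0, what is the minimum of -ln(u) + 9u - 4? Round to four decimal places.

-0.8028

f'(u) = -1/u + 9 = 0 gives u = 1/9.
f''(u) = 1/u², which is positive for u > 0, so this is a local minimum.
f(1/9) = -1·ln(1/9) + 1 - 4 ≈ -0.8028.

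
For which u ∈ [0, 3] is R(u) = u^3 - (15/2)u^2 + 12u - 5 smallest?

The derivative is 3u^2 - 15u + 12, whose only zero in [0, 3] is u = 1.
Compare values at every candidate in [0, 3]: R(0) = -5,  R(1) = 1/2,  R(3) = -19/2.
Hence the absolute minimum is -19/2 at u = 3.

3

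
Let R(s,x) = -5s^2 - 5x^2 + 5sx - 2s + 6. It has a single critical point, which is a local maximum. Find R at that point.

94/15

∂R/∂s = -10s + 5x - 2 = 0 and ∂R/∂x = 5s - 10x = 0, so (s, x) = (-4/15, -2/15).
The Hessian has R_{ss} = -10, R_{xx} = -10, R_{sx} = 5, giving D = 75 > 0 with R_{ss} < 0, so the point is a local maximum.
R(-4/15, -2/15) = 94/15.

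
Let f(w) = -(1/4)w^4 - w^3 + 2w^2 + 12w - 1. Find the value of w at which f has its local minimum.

-2

Critical points: f'(w) = -w^3 - 3w^2 + 4w + 12 vanishes at w = -3, -2, 2.
Second-derivative test with f''(w) = -3w^2 - 6w + 4: f''(-3) = -5 < 0 ⇒ local maximum; f''(-2) = 4 > 0 ⇒ local minimum; f''(2) = -20 < 0 ⇒ local maximum.
Thus f has its local minimum at w = -2, with value -13.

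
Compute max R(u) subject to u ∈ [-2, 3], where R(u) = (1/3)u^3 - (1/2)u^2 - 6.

-3/2

Differentiating, R'(u) = u^2 - u; which vanishes at u = 0 and u = 1.
Candidates: R(-2) = -32/3; R(0) = -6; R(1) = -37/6; R(3) = -3/2.
So the maximum is R(3) = -3/2.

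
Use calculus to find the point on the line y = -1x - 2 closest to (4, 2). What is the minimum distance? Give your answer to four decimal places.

5.6569

Minimize D(x)^2 = (x - 4)^2 + (-x - 4)^2.
d/dx[D^2] = 2(x - 4) + 2·(-1)·(-x - 4) = 0 ⇒ x = 0.
Then y = -2 and the distance is √(32) ≈ 5.6569.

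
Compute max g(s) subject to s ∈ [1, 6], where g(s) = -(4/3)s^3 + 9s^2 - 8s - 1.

g'(s) = -4s^2 + 18s - 8, whose only zero in [1, 6] is s = 4.
Candidates: g(1) = -4/3,  g(4) = 77/3,  g(6) = -13.
Hence the absolute maximum is 77/3 at s = 4.

77/3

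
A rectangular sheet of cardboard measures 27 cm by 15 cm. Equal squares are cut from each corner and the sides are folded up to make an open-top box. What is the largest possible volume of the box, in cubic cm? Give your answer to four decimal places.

With cut size x, the volume is V(x) = x(27 − 2x)(15 − 2x) for 0 < x < 7.5.
V'(x) = 12x^2 − 168x + 405. Setting V'(x) = 0 gives x ≈ 3.0949 (the root in (0, 7.5)).
V''(x) = 24x − 168 is negative there, so this is the maximum; V ≈ 567.4252.

567.4252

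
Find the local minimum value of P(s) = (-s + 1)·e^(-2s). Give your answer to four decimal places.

By the product rule, P'(s) = (2s - 3)·e^(-2s). Since e^(-2s) > 0, the only critical point is s = 3/2.
P''(3/2) has the same sign as 2 > 0, so this is a local minimum.
P(3/2) = (-1/2)·e^(-3) ≈ -0.0249.

-0.0249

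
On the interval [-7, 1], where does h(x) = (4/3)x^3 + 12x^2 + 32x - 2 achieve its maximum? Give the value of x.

1

h'(x) = 4x^2 + 24x + 32, which vanishes at x = -4 and x = -2.
Compare values at every candidate in [-7, 1]: h(-7) = -286/3,  h(-4) = -70/3,  h(-2) = -86/3,  h(1) = 130/3.
So the maximum is h(1) = 130/3.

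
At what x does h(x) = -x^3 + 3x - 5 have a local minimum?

-1

h'(x) = -3x^2 + 3. Setting h'(x) = 0 gives x ∈ {-1, 1}.
Since h''(x) = -6x, we get h''(-1) = 6 > 0 ⇒ local minimum; h''(1) = -6 < 0 ⇒ local maximum.
So the local minimum value is h(-1) = -7.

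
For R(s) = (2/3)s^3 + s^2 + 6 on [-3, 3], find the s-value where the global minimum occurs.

-3

Differentiating, R'(s) = 2s^2 + 2s; which vanishes at s = -1 and s = 0.
Candidates: R(-3) = -3, R(-1) = 19/3, R(0) = 6, R(3) = 33.
The minimum over the interval is -3, attained at s = -3.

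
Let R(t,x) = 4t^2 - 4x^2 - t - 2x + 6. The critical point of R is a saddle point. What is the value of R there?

99/16

∂R/∂t = 8t - 1 = 0 and ∂R/∂x = -8x - 2 = 0, so (t, x) = (1/8, -1/4).
The Hessian has R_{tt} = 8, R_{xx} = -8, R_{tx} = 0, giving D = -64 < 0, so the point is a saddle point.
R(1/8, -1/4) = 99/16.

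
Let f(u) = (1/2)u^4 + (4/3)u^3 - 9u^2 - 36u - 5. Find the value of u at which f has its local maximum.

f'(u) = 2u^3 + 4u^2 - 18u - 36. Setting f'(u) = 0 gives u ∈ {-3, -2, 3}.
f''(u) = 6u^2 + 8u - 18. f''(-3) = 12 > 0 ⇒ local minimum; f''(-2) = -10 < 0 ⇒ local maximum; f''(3) = 60 > 0 ⇒ local minimum.
The local maximum is f(-2) = 85/3.

-2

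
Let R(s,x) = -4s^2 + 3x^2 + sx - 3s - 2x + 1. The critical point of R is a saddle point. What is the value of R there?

∂R/∂s = -8s + x - 3 = 0 and ∂R/∂x = s + 6x - 2 = 0, so (s, x) = (-16/49, 19/49).
The Hessian has R_{ss} = -8, R_{xx} = 6, R_{sx} = 1, giving D = -49 < 0, so the point is a saddle point.
R(-16/49, 19/49) = 54/49.

54/49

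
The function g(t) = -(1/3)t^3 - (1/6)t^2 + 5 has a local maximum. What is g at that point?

g'(t) = -t^2 - (1/3)t = 0 at t = -1/3, 0.
g''(t) = -2t - 1/3. g''(-1/3) = 1/3 > 0 ⇒ local minimum; g''(0) = -1/3 < 0 ⇒ local maximum.
Thus g has its local maximum at t = 0, with value 5.

5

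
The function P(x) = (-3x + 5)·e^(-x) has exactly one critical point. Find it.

Differentiating with the product rule gives P'(x) = (3x - 8)·e^(-x). Since e^(-x) > 0, the only critical point is x = 8/3.
P''(8/3) has the same sign as 3 > 0, so this is a local minimum.
P(8/3) = (-3)·e^(-8/3) ≈ -0.2085.

8/3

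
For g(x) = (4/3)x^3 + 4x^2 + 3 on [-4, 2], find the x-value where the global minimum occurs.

-4

g'(x) = 4x^2 + 8x, which vanishes at x = -2 and x = 0.
Compare values at every candidate in [-4, 2]: g(-4) = -55/3; g(-2) = 25/3; g(0) = 3; g(2) = 89/3.
The minimum over the interval is -55/3, attained at x = -4.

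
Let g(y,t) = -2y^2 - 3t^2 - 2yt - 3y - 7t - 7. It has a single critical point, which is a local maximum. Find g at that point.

-57/20

∂g/∂y = -4y - 2t - 3 = 0 and ∂g/∂t = -2y - 6t - 7 = 0, so (y, t) = (-1/5, -11/10).
The Hessian has g_{yy} = -4, g_{tt} = -6, g_{yt} = -2, giving D = 20 > 0 with g_{yy} < 0, so the point is a local maximum.
g(-1/5, -11/10) = -57/20.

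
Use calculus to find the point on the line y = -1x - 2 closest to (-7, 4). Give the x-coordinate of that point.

-13/2

Minimize D(x)^2 = (x + 7)^2 + (-x - 6)^2.
d/dx[D^2] = 2(x + 7) + 2·(-1)·(-x - 6) = 0 ⇒ x = -13/2.
Then y = 9/2 and the distance is √(1/2) ≈ 0.7071.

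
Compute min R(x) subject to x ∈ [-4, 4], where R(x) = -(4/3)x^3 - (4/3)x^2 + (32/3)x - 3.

-67

Differentiating, R'(x) = -4x^2 - (8/3)x + 32/3; which vanishes at x = -2 and x = 4/3.
Evaluating at the critical points and endpoints: R(-4) = 55/3; R(-2) = -19; R(4/3) = 461/81; R(4) = -67.
Hence the absolute minimum is -67 at x = 4.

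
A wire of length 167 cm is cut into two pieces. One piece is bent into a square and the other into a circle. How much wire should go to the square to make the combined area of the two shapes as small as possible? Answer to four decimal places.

93.5366

Let x be the length used for the square. Square side x/4; circle radius (167−x)/(2π).
A(x) = (x/4)² + π·((167−x)/(2π))² = x²/16 + (167−x)²/(4π) for 0 ≤ x ≤ 167. A'(x) = x/8 − (167−x)/(2π) = 0 gives x = 4·167/(π+4) ≈ 93.5366.
A'' = 1/8 + 1/(2π) > 0, so this gives the minimum combined area; x ≈ 93.5366 cm to the square.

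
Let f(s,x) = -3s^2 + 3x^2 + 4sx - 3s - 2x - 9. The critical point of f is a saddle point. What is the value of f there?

-477/52

∂f/∂s = -6s + 4x - 3 = 0 and ∂f/∂x = 4s + 6x - 2 = 0, so (s, x) = (-5/26, 6/13).
The Hessian has f_{ss} = -6, f_{xx} = 6, f_{sx} = 4, giving D = -52 < 0, so the point is a saddle point.
f(-5/26, 6/13) = -477/52.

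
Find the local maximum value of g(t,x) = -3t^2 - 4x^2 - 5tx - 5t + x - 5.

13/23

∂g/∂t = -6t - 5x - 5 = 0 and ∂g/∂x = -5t - 8x + 1 = 0, so (t, x) = (-45/23, 31/23).
The Hessian has g_{tt} = -6, g_{xx} = -8, g_{tx} = -5, giving D = 23 > 0 with g_{tt} < 0, so the point is a local maximum.
g(-45/23, 31/23) = 13/23.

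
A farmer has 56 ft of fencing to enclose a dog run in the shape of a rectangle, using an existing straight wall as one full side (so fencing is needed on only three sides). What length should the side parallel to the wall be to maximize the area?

Let the sides perpendicular to the wall have length x and the parallel side y, so 2x + y = 56 and the area is A = xy = x(56 − 2x).
A'(x) = 56 − 4x = 0 gives x = 14, and A''(x) = −4 < 0 confirms a maximum.
Then y = 56 − 2·14 = 28 and A = 392.

28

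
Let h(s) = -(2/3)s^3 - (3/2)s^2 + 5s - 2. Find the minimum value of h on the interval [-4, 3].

Differentiating, h'(s) = -2s^2 - 3s + 5; which vanishes at s = -5/2 and s = 1.
Evaluating at the critical points and endpoints: h(-4) = -10/3,  h(-5/2) = -323/24,  h(1) = 5/6,  h(3) = -37/2.
Hence the absolute minimum is -37/2 at s = 3.

-37/2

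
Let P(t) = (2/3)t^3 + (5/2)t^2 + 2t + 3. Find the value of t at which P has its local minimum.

-1/2

P'(t) = 2t^2 + 5t + 2 = 0 at t = -2, -1/2.
Since P''(t) = 4t + 5, we get P''(-2) = -3 < 0 ⇒ local maximum; P''(-1/2) = 3 > 0 ⇒ local minimum.
Thus P has its local minimum at t = -1/2, with value 61/24.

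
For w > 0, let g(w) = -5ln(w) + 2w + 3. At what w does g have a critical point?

5/2

g'(w) = -5/w + 2 = 0 gives w = 5/2.
g''(w) = 5/w², which is positive for w > 0, so this is a local minimum.
g(5/2) = -5·ln(5/2) + 5 + 3 ≈ 3.4185.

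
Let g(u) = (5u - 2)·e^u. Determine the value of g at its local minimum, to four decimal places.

By the product rule, g'(u) = (5u + 3)·e^u. Since e^u > 0, the only critical point is u = -3/5.
g''(-3/5) has the same sign as 5 > 0, so this is a local minimum.
g(-3/5) = (-5)·e^(-3/5) ≈ -2.7441.

-2.7441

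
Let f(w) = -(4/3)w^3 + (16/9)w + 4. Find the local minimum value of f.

260/81

Critical points: f'(w) = -4w^2 + 16/9 vanishes at w = -2/3, 2/3.
Second-derivative test with f''(w) = -8w: f''(-2/3) = 16/3 > 0 ⇒ local minimum; f''(2/3) = -16/3 < 0 ⇒ local maximum.
Thus f has its local minimum at w = -2/3, with value 260/81.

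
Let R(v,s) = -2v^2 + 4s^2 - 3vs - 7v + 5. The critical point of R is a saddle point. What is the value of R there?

401/41

∂R/∂v = -4v - 3s - 7 = 0 and ∂R/∂s = -3v + 8s = 0, so (v, s) = (-56/41, -21/41).
The Hessian has R_{vv} = -4, R_{ss} = 8, R_{vs} = -3, giving D = -41 < 0, so the point is a saddle point.
R(-56/41, -21/41) = 401/41.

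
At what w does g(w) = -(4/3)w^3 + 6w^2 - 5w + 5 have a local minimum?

g'(w) = -4w^2 + 12w - 5. Setting g'(w) = 0 gives w ∈ {1/2, 5/2}.
Since g''(w) = -8w + 12, we get g''(1/2) = 8 > 0 ⇒ local minimum; g''(5/2) = -8 < 0 ⇒ local maximum.
The local minimum is g(1/2) = 23/6.

1/2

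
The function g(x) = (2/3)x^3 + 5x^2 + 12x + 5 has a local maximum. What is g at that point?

g'(x) = 2x^2 + 10x + 12. Setting g'(x) = 0 gives x ∈ {-3, -2}.
Since g''(x) = 4x + 10, we get g''(-3) = -2 < 0 ⇒ local maximum; g''(-2) = 2 > 0 ⇒ local minimum.
The local maximum is g(-3) = -4.

-4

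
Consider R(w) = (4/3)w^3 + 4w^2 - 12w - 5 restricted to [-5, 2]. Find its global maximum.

31

The derivative is 4w^2 + 8w - 12, which vanishes at w = -3 and w = 1.
Candidates: R(-5) = -35/3,  R(-3) = 31,  R(1) = -35/3,  R(2) = -7/3.
Hence the absolute maximum is 31 at w = -3.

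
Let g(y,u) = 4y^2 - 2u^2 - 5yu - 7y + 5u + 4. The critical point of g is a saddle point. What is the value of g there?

∂g/∂y = 8y - 5u - 7 = 0 and ∂g/∂u = -5y - 4u + 5 = 0, so (y, u) = (53/57, 5/57).
The Hessian has g_{yy} = 8, g_{uu} = -4, g_{yu} = -5, giving D = -57 < 0, so the point is a saddle point.
g(53/57, 5/57) = 55/57.

55/57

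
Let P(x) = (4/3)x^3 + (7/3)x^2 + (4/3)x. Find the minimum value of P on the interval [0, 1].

0

The derivative is 4x^2 + (14/3)x + 4/3, which has no zeros in [0, 1].
Candidates: P(0) = 0,  P(1) = 5.
So the minimum is P(0) = 0.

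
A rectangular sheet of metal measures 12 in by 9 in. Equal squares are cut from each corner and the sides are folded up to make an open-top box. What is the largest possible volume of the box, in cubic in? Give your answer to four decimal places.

With cut size x, the volume is V(x) = x(12 − 2x)(9 − 2x) for 0 < x < 4.5.
V'(x) = 12x^2 − 84x + 108. Setting V'(x) = 0 gives x ≈ 1.6972 (the root in (0, 4.5)).
V''(x) = 24x − 84 is negative there, so this is the maximum; V ≈ 81.8722.

81.8722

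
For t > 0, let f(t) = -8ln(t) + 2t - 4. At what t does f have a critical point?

4

f'(t) = -8/t + 2 = 0 gives t = 4.
f''(t) = 8/t², which is positive for t > 0, so this is a local minimum.
f(4) = -8·ln(4) + 8 - 4 ≈ -7.0904.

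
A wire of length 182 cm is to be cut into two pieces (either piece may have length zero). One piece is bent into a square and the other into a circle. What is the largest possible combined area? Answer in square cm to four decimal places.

Let x be the length used for the square. Square side x/4; circle radius (182−x)/(2π).
A(x) = (x/4)² + π·((182−x)/(2π))² = x²/16 + (182−x)²/(4π) for 0 ≤ x ≤ 182. A'(x) = x/8 − (182−x)/(2π) = 0 gives x = 4·182/(π+4) ≈ 101.9380.
A'' > 0, so the interior critical point is a minimum; the maximum is at an endpoint. A(0) = 2635.9242 and A(182) = 2070.2500, so the largest area is 2635.9242.

2635.9242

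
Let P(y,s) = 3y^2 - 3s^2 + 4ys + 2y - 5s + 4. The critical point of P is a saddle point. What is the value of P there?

∂P/∂y = 6y + 4s + 2 = 0 and ∂P/∂s = 4y - 6s - 5 = 0, so (y, s) = (2/13, -19/26).
The Hessian has P_{yy} = 6, P_{ss} = -6, P_{ys} = 4, giving D = -52 < 0, so the point is a saddle point.
P(2/13, -19/26) = 311/52.

311/52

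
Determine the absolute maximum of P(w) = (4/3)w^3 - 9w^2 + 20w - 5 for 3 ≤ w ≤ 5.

110/3

The derivative is 4w^2 - 18w + 20, which has no zeros in [3, 5].
Candidates: P(3) = 10; P(5) = 110/3.
So the maximum is P(5) = 110/3.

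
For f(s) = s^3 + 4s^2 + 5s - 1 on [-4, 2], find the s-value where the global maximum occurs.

f'(s) = 3s^2 + 8s + 5, which vanishes at s = -5/3 and s = -1.
Compare values at every candidate in [-4, 2]: f(-4) = -21, f(-5/3) = -77/27, f(-1) = -3, f(2) = 33.
The maximum over the interval is 33, attained at s = 2.

2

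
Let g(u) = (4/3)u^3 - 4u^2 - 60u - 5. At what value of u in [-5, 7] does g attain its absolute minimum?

The derivative is 4u^2 - 8u - 60, which vanishes at u = -3 and u = 5.
Evaluating at the critical points and endpoints: g(-5) = 85/3; g(-3) = 103; g(5) = -715/3; g(7) = -491/3.
So the minimum is g(5) = -715/3.

5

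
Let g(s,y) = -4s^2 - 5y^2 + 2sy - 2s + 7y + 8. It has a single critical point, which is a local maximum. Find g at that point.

∂g/∂s = -8s + 2y - 2 = 0 and ∂g/∂y = 2s - 10y + 7 = 0, so (s, y) = (-3/38, 13/19).
The Hessian has g_{ss} = -8, g_{yy} = -10, g_{sy} = 2, giving D = 76 > 0 with g_{ss} < 0, so the point is a local maximum.
g(-3/38, 13/19) = 199/19.

199/19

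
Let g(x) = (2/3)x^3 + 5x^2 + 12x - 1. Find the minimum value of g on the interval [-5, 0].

-58/3

The derivative is 2x^2 + 10x + 12, which vanishes at x = -3 and x = -2.
Candidates: g(-5) = -58/3; g(-3) = -10; g(-2) = -31/3; g(0) = -1.
So the minimum is g(-5) = -58/3.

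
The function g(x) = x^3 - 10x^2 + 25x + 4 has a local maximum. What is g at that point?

608/27

g'(x) = 3x^2 - 20x + 25 = 0 at x = 5/3, 5.
g''(x) = 6x - 20. g''(5/3) = -10 < 0 ⇒ local maximum; g''(5) = 10 > 0 ⇒ local minimum.
Thus g has its local maximum at x = 5/3, with value 608/27.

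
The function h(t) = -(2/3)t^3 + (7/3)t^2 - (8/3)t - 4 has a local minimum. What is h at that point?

Critical points: h'(t) = -2t^2 + (14/3)t - 8/3 vanishes at t = 1, 4/3.
Since h''(t) = -4t + 14/3, we get h''(1) = 2/3 > 0 ⇒ local minimum; h''(4/3) = -2/3 < 0 ⇒ local maximum.
Thus h has its local minimum at t = 1, with value -5.

-5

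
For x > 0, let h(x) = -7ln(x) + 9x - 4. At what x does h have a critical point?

h'(x) = -7/x + 9 = 0 gives x = 7/9.
h''(x) = 7/x², which is positive for x > 0, so this is a local minimum.
h(7/9) = -7·ln(7/9) + 7 - 4 ≈ 4.7592.

7/9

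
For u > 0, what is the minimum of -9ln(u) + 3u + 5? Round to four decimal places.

g'(u) = -9/u + 3 = 0 gives u = 3.
g''(u) = 9/u², which is positive for u > 0, so this is a local minimum.
g(3) = -9·ln(3) + 9 + 5 ≈ 4.1125.

4.1125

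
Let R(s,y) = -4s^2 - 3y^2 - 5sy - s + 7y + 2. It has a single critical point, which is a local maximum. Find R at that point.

∂R/∂s = -8s - 5y - 1 = 0 and ∂R/∂y = -5s - 6y + 7 = 0, so (s, y) = (-41/23, 61/23).
The Hessian has R_{ss} = -8, R_{yy} = -6, R_{sy} = -5, giving D = 23 > 0 with R_{ss} < 0, so the point is a local maximum.
R(-41/23, 61/23) = 280/23.

280/23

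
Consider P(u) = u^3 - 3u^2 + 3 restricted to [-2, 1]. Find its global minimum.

Differentiating, P'(u) = 3u^2 - 6u; whose only zero in [-2, 1] is u = 0.
Evaluating at the critical points and endpoints: P(-2) = -17, P(0) = 3, P(1) = 1.
The minimum over the interval is -17, attained at u = -2.

-17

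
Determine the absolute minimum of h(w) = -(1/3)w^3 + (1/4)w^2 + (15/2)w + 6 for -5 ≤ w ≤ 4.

h'(w) = -w^2 + (1/2)w + 15/2, which vanishes at w = -5/2 and w = 3.
Evaluating at the critical points and endpoints: h(-5) = 197/12, h(-5/2) = -287/48, h(3) = 87/4, h(4) = 56/3.
So the minimum is h(-5/2) = -287/48.

-287/48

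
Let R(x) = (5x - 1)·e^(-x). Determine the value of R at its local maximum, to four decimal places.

Differentiating with the product rule gives R'(x) = (-5x + 6)·e^(-x). Since e^(-x) > 0, the only critical point is x = 6/5.
R''(6/5) has the same sign as -5 < 0, so this is a local maximum.
R(6/5) = (5)·e^(-6/5) ≈ 1.5060.

1.5060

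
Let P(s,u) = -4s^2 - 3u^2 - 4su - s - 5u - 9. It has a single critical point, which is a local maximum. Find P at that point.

∂P/∂s = -8s - 4u - 1 = 0 and ∂P/∂u = -4s - 6u - 5 = 0, so (s, u) = (7/16, -9/8).
The Hessian has P_{ss} = -8, P_{uu} = -6, P_{su} = -4, giving D = 32 > 0 with P_{ss} < 0, so the point is a local maximum.
P(7/16, -9/8) = -205/32.

-205/32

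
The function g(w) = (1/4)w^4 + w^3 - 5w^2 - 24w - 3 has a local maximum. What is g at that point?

21

g'(w) = w^3 + 3w^2 - 10w - 24 = 0 at w = -4, -2, 3.
Second-derivative test with g''(w) = 3w^2 + 6w - 10: g''(-4) = 14 > 0 ⇒ local minimum; g''(-2) = -10 < 0 ⇒ local maximum; g''(3) = 35 > 0 ⇒ local minimum.
The local maximum is g(-2) = 21.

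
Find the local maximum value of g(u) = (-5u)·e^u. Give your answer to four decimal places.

1.8394

g'(u) = (-5)·e^u + (-5u)·1·e^u = (-5u - 5)·e^u. Since e^u > 0, the only critical point is u = -1.
g''(-1) has the same sign as -5 < 0, so this is a local maximum.
g(-1) = (5)·e^(-1) ≈ 1.8394.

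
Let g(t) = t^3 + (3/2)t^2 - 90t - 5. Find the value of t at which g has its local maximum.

-6

g'(t) = 3t^2 + 3t - 90 = 0 at t = -6, 5.
Since g''(t) = 6t + 3, we get g''(-6) = -33 < 0 ⇒ local maximum; g''(5) = 33 > 0 ⇒ local minimum.
So the local maximum value is g(-6) = 373.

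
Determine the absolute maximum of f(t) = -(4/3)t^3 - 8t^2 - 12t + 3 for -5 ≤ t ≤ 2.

Differentiating, f'(t) = -4t^2 - 16t - 12; which vanishes at t = -3 and t = -1.
Candidates: f(-5) = 89/3,  f(-3) = 3,  f(-1) = 25/3,  f(2) = -191/3.
The maximum over the interval is 89/3, attained at t = -5.

89/3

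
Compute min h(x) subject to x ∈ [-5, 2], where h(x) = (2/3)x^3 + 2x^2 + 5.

h'(x) = 2x^2 + 4x, which vanishes at x = -2 and x = 0.
Candidates: h(-5) = -85/3; h(-2) = 23/3; h(0) = 5; h(2) = 55/3.
The minimum over the interval is -85/3, attained at x = -5.

-85/3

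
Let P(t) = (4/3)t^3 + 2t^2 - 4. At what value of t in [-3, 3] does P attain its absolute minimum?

-3

The derivative is 4t^2 + 4t, which vanishes at t = -1 and t = 0.
Candidates: P(-3) = -22; P(-1) = -10/3; P(0) = -4; P(3) = 50.
Hence the absolute minimum is -22 at t = -3.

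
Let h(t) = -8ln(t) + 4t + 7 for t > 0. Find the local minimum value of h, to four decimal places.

9.4548

h'(t) = -8/t + 4 = 0 gives t = 2.
h''(t) = 8/t², which is positive for t > 0, so this is a local minimum.
h(2) = -8·ln(2) + 8 + 7 ≈ 9.4548.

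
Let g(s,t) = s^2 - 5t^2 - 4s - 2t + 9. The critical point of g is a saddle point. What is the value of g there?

26/5

∂g/∂s = 2s - 4 = 0 and ∂g/∂t = -10t - 2 = 0, so (s, t) = (2, -1/5).
The Hessian has g_{ss} = 2, g_{tt} = -10, g_{st} = 0, giving D = -20 < 0, so the point is a saddle point.
g(2, -1/5) = 26/5.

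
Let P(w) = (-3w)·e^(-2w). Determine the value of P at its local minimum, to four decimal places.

Differentiating with the product rule gives P'(w) = (6w - 3)·e^(-2w). Since e^(-2w) > 0, the only critical point is w = 1/2.
P''(1/2) has the same sign as 6 > 0, so this is a local minimum.
P(1/2) = (-3/2)·e^(-1) ≈ -0.5518.

-0.5518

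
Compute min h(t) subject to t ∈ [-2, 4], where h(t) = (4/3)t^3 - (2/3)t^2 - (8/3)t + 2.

Differentiating, h'(t) = 4t^2 - (4/3)t - 8/3; which vanishes at t = -2/3 and t = 1.
Compare values at every candidate in [-2, 4]: h(-2) = -6; h(-2/3) = 250/81; h(1) = 0; h(4) = 66.
Hence the absolute minimum is -6 at t = -2.

-6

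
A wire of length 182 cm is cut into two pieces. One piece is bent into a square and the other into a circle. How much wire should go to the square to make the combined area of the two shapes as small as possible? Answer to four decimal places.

101.9380

Let x be the length used for the square. Square side x/4; circle radius (182−x)/(2π).
A(x) = (x/4)² + π·((182−x)/(2π))² = x²/16 + (182−x)²/(4π) for 0 ≤ x ≤ 182. A'(x) = x/8 − (182−x)/(2π) = 0 gives x = 4·182/(π+4) ≈ 101.9380.
A'' = 1/8 + 1/(2π) > 0, so this gives the minimum combined area; x ≈ 101.9380 cm to the square.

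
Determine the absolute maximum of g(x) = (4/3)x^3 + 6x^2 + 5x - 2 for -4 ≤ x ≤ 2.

g'(x) = 4x^2 + 12x + 5, which vanishes at x = -5/2 and x = -1/2.
Candidates: g(-4) = -34/3; g(-5/2) = 13/6; g(-1/2) = -19/6; g(2) = 128/3.
So the maximum is g(2) = 128/3.

128/3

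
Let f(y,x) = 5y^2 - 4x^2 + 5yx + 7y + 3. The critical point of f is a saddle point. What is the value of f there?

∂f/∂y = 10y + 5x + 7 = 0 and ∂f/∂x = 5y - 8x = 0, so (y, x) = (-8/15, -1/3).
The Hessian has f_{yy} = 10, f_{xx} = -8, f_{yx} = 5, giving D = -105 < 0, so the point is a saddle point.
f(-8/15, -1/3) = 17/15.

17/15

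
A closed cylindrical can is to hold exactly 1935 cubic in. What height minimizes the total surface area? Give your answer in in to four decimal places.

With radius r and height h, πr²h = 1935 so h = 1935/(πr²), and S(r) = 2πr² + 2πrh = 2πr² + 2·1935/r.
S'(r) = 4πr − 2·1935/r² = 0 ⇒ r³ = 1935/(2π), so r ≈ 6.7531 and h = 2r ≈ 13.5061.
S''(r) = 4π + 4·1935/r³ > 0, so this is the minimum; S ≈ 859.6108.

13.5061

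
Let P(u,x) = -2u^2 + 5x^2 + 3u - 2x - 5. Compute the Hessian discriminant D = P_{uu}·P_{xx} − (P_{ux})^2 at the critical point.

∂P/∂u = -4u + 3 = 0 and ∂P/∂x = 10x - 2 = 0, so (u, x) = (3/4, 1/5).
The Hessian has P_{uu} = -4, P_{xx} = 10, P_{ux} = 0, giving D = -40 < 0, so the point is a saddle point.
D = (-4)·(10) − (0)^2 = -40.

-40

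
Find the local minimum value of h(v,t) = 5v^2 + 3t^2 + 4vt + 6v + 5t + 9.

283/44

∂h/∂v = 10v + 4t + 6 = 0 and ∂h/∂t = 4v + 6t + 5 = 0, so (v, t) = (-4/11, -13/22).
The Hessian has h_{vv} = 10, h_{tt} = 6, h_{vt} = 4, giving D = 44 > 0 with h_{vv} > 0, so the point is a local minimum.
h(-4/11, -13/22) = 283/44.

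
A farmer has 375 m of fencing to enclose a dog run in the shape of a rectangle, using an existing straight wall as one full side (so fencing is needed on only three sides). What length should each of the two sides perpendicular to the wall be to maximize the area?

375/4

Let the sides perpendicular to the wall have length x and the parallel side y, so 2x + y = 375 and the area is A = xy = x(375 − 2x).
A'(x) = 375 − 4x = 0 gives x = 375/4, and A''(x) = −4 < 0 confirms a maximum.
Then y = 375 − 2·375/4 = 375/2 and A = 140625/8.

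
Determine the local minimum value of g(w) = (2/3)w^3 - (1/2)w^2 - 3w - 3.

g'(w) = 2w^2 - w - 3 = 0 at w = -1, 3/2.
g''(w) = 4w - 1. g''(-1) = -5 < 0 ⇒ local maximum; g''(3/2) = 5 > 0 ⇒ local minimum.
Thus g has its local minimum at w = 3/2, with value -51/8.

-51/8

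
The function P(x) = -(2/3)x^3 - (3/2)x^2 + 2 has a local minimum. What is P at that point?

7/8

Critical points: P'(x) = -2x^2 - 3x vanishes at x = -3/2, 0.
P''(x) = -4x - 3. P''(-3/2) = 3 > 0 ⇒ local minimum; P''(0) = -3 < 0 ⇒ local maximum.
Thus P has its local minimum at x = -3/2, with value 7/8.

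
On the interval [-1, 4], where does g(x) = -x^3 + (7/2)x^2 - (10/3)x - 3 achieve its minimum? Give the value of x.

4

Differentiating, g'(x) = -3x^2 + 7x - 10/3; which vanishes at x = 2/3 and x = 5/3.
Compare values at every candidate in [-1, 4]: g(-1) = 29/6,  g(2/3) = -107/27,  g(5/3) = -187/54,  g(4) = -73/3.
So the minimum is g(4) = -73/3.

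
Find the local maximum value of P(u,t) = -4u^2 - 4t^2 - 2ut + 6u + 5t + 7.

151/15

∂P/∂u = -8u - 2t + 6 = 0 and ∂P/∂t = -2u - 8t + 5 = 0, so (u, t) = (19/30, 7/15).
The Hessian has P_{uu} = -8, P_{tt} = -8, P_{ut} = -2, giving D = 60 > 0 with P_{uu} < 0, so the point is a local maximum.
P(19/30, 7/15) = 151/15.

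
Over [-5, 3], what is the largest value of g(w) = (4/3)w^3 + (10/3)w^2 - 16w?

42

The derivative is 4w^2 + (20/3)w - 16, which vanishes at w = -3 and w = 4/3.
Candidates: g(-5) = -10/3, g(-3) = 42, g(4/3) = -992/81, g(3) = 18.
Hence the absolute maximum is 42 at w = -3.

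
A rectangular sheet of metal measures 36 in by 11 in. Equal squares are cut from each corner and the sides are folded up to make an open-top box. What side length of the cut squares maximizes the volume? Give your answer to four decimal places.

2.5078

With cut size x, the volume is V(x) = x(36 − 2x)(11 − 2x) for 0 < x < 5.5.
V'(x) = 12x^2 − 188x + 396. Setting V'(x) = 0 gives x ≈ 2.5078 (the root in (0, 5.5)).
V''(x) = 24x − 188 is negative there, so this is the maximum; V ≈ 465.0039.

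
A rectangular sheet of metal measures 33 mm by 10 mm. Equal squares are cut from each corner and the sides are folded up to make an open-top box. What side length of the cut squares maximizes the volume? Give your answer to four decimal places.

2.2819

With cut size x, the volume is V(x) = x(33 − 2x)(10 − 2x) for 0 < x < 5.
V'(x) = 12x^2 − 172x + 330. Setting V'(x) = 0 gives x ≈ 2.2819 (the root in (0, 5)).
V''(x) = 24x − 172 is negative there, so this is the maximum; V ≈ 352.7472.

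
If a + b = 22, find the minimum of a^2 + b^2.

With a + b = 22, a^2 + b^2 = a^2 + (22 − a)^2.
The derivative 2a − 2(22 − a) = 4a − 44 vanishes at a = 11; second derivative 4 > 0, a minimum.
The minimum is 2·(11)^2 = 242.

242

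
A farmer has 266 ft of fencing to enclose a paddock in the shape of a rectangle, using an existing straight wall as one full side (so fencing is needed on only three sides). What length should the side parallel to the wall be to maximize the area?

133

Let the sides perpendicular to the wall have length x and the parallel side y, so 2x + y = 266 and the area is A = xy = x(266 − 2x).
A'(x) = 266 − 4x = 0 gives x = 133/2, and A''(x) = −4 < 0 confirms a maximum.
Then y = 266 − 2·133/2 = 133 and A = 17689/2.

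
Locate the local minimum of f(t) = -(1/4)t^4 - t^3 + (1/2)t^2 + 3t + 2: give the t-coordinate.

-1

f'(t) = -t^3 - 3t^2 + t + 3 = 0 at t = -3, -1, 1.
Second-derivative test with f''(t) = -3t^2 - 6t + 1: f''(-3) = -8 < 0 ⇒ local maximum; f''(-1) = 4 > 0 ⇒ local minimum; f''(1) = -8 < 0 ⇒ local maximum.
So the local minimum value is f(-1) = 1/4.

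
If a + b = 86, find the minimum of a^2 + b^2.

With a + b = 86, a^2 + b^2 = a^2 + (86 − a)^2.
The derivative 2a − 2(86 − a) = 4a − 172 vanishes at a = 43; second derivative 4 > 0, a minimum.
The minimum is 2·(43)^2 = 3698.

3698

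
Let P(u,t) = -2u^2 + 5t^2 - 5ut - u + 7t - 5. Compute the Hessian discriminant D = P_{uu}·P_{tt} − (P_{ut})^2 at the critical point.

∂P/∂u = -4u - 5t - 1 = 0 and ∂P/∂t = -5u + 10t + 7 = 0, so (u, t) = (5/13, -33/65).
The Hessian has P_{uu} = -4, P_{tt} = 10, P_{ut} = -5, giving D = -65 < 0, so the point is a saddle point.
D = (-4)·(10) − (-5)^2 = -65.

-65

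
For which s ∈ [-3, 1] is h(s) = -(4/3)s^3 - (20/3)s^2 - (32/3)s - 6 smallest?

h'(s) = -4s^2 - (40/3)s - 32/3, which vanishes at s = -2 and s = -4/3.
Compare values at every candidate in [-3, 1]: h(-3) = 2, h(-2) = -2/3, h(-4/3) = -38/81, h(1) = -74/3.
So the minimum is h(1) = -74/3.

1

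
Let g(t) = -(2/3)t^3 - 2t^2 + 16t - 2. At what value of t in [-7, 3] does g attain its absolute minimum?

-4

Differentiating, g'(t) = -2t^2 - 4t + 16; which vanishes at t = -4 and t = 2.
Evaluating at the critical points and endpoints: g(-7) = 50/3,  g(-4) = -166/3,  g(2) = 50/3,  g(3) = 10.
So the minimum is g(-4) = -166/3.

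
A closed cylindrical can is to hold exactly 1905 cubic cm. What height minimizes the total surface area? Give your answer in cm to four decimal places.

With radius r and height h, πr²h = 1905 so h = 1905/(πr²), and S(r) = 2πr² + 2πrh = 2πr² + 2·1905/r.
S'(r) = 4πr − 2·1905/r² = 0 ⇒ r³ = 1905/(2π), so r ≈ 6.7180 and h = 2r ≈ 13.4359.
S''(r) = 4π + 4·1905/r³ > 0, so this is the minimum; S ≈ 850.7028.

13.4359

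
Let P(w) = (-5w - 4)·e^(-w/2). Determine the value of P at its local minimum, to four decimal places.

By the product rule, P'(w) = ((5/2)w - 3)·e^(-w/2). Since e^(-w/2) > 0, the only critical point is w = 6/5.
P''(6/5) has the same sign as 5/2 > 0, so this is a local minimum.
P(6/5) = (-10)·e^(-3/5) ≈ -5.4881.

-5.4881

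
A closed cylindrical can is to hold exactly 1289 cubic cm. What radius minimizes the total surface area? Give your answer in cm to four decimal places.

5.8978

With radius r and height h, πr²h = 1289 so h = 1289/(πr²), and S(r) = 2πr² + 2πrh = 2πr² + 2·1289/r.
S'(r) = 4πr − 2·1289/r² = 0 ⇒ r³ = 1289/(2π), so r ≈ 5.8978 and h = 2r ≈ 11.7956.
S''(r) = 4π + 4·1289/r³ > 0, so this is the minimum; S ≈ 655.6667.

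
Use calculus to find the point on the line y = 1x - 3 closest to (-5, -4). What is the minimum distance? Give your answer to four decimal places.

2.8284

Minimize D(x)^2 = (x + 5)^2 + (x + 1)^2.
d/dx[D^2] = 2(x + 5) + 2·1·(x + 1) = 0 ⇒ x = -3.
Then y = -6 and the distance is √(8) ≈ 2.8284.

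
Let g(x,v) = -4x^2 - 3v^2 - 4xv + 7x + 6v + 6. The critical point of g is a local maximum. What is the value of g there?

∂g/∂x = -8x - 4v + 7 = 0 and ∂g/∂v = -4x - 6v + 6 = 0, so (x, v) = (9/16, 5/8).
The Hessian has g_{xx} = -8, g_{vv} = -6, g_{xv} = -4, giving D = 32 > 0 with g_{xx} < 0, so the point is a local maximum.
g(9/16, 5/8) = 315/32.

315/32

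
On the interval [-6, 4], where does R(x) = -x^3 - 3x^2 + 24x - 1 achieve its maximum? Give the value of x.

Differentiating, R'(x) = -3x^2 - 6x + 24; which vanishes at x = -4 and x = 2.
Evaluating at the critical points and endpoints: R(-6) = -37,  R(-4) = -81,  R(2) = 27,  R(4) = -17.
So the maximum is R(2) = 27.

2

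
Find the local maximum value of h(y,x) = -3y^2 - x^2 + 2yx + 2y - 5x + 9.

131/8

∂h/∂y = -6y + 2x + 2 = 0 and ∂h/∂x = 2y - 2x - 5 = 0, so (y, x) = (-3/4, -13/4).
The Hessian has h_{yy} = -6, h_{xx} = -2, h_{yx} = 2, giving D = 8 > 0 with h_{yy} < 0, so the point is a local maximum.
h(-3/4, -13/4) = 131/8.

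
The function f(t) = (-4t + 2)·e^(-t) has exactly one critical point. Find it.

3/2

f'(t) = (-4)·e^(-t) + (-4t + 2)·(-1)·e^(-t) = (4t - 6)·e^(-t). Since e^(-t) > 0, the only critical point is t = 3/2.
f''(3/2) has the same sign as 4 > 0, so this is a local minimum.
f(3/2) = (-4)·e^(-3/2) ≈ -0.8925.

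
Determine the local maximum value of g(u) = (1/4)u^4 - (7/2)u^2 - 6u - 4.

Critical points: g'(u) = u^3 - 7u - 6 vanishes at u = -2, -1, 3.
Second-derivative test with g''(u) = 3u^2 - 7: g''(-2) = 5 > 0 ⇒ local minimum; g''(-1) = -4 < 0 ⇒ local maximum; g''(3) = 20 > 0 ⇒ local minimum.
So the local maximum value is g(-1) = -5/4.

-5/4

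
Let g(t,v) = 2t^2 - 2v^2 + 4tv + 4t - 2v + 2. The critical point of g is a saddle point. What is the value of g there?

∂g/∂t = 4t + 4v + 4 = 0 and ∂g/∂v = 4t - 4v - 2 = 0, so (t, v) = (-1/4, -3/4).
The Hessian has g_{tt} = 4, g_{vv} = -4, g_{tv} = 4, giving D = -32 < 0, so the point is a saddle point.
g(-1/4, -3/4) = 9/4.

9/4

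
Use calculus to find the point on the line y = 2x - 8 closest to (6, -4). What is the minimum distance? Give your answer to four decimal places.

3.5777

Minimize D(x)^2 = (x - 6)^2 + (2x - 4)^2.
d/dx[D^2] = 2(x - 6) + 2·2·(2x - 4) = 0 ⇒ x = 14/5.
Then y = -12/5 and the distance is √(64/5) ≈ 3.5777.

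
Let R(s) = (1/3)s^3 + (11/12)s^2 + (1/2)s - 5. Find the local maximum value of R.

-77/16

Critical points: R'(s) = s^2 + (11/6)s + 1/2 vanishes at s = -3/2, -1/3.
Second-derivative test with R''(s) = 2s + 11/6: R''(-3/2) = -7/6 < 0 ⇒ local maximum; R''(-1/3) = 7/6 > 0 ⇒ local minimum.
The local maximum is R(-3/2) = -77/16.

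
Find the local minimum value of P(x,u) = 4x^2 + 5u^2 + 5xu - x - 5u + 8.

∂P/∂x = 8x + 5u - 1 = 0 and ∂P/∂u = 5x + 10u - 5 = 0, so (x, u) = (-3/11, 7/11).
The Hessian has P_{xx} = 8, P_{uu} = 10, P_{xu} = 5, giving D = 55 > 0 with P_{xx} > 0, so the point is a local minimum.
P(-3/11, 7/11) = 72/11.

72/11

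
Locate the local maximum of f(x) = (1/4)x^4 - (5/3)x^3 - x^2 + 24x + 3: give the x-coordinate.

f'(x) = x^3 - 5x^2 - 2x + 24. Setting f'(x) = 0 gives x ∈ {-2, 3, 4}.
f''(x) = 3x^2 - 10x - 2. f''(-2) = 30 > 0 ⇒ local minimum; f''(3) = -5 < 0 ⇒ local maximum; f''(4) = 6 > 0 ⇒ local minimum.
The local maximum is f(3) = 165/4.

3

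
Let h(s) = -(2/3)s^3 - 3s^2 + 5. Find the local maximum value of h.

h'(s) = -2s^2 - 6s = 0 at s = -3, 0.
h''(s) = -4s - 6. h''(-3) = 6 > 0 ⇒ local minimum; h''(0) = -6 < 0 ⇒ local maximum.
Thus h has its local maximum at s = 0, with value 5.

5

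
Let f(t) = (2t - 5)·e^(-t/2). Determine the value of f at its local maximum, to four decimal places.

0.4216

By the product rule, f'(t) = (-t + 9/2)·e^(-t/2). Since e^(-t/2) > 0, the only critical point is t = 9/2.
f''(9/2) has the same sign as -1 < 0, so this is a local maximum.
f(9/2) = (4)·e^(-9/4) ≈ 0.4216.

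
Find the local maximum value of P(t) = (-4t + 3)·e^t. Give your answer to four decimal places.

3.1152

Differentiating with the product rule gives P'(t) = (-4t - 1)·e^t. Since e^t > 0, the only critical point is t = -1/4.
P''(-1/4) has the same sign as -4 < 0, so this is a local maximum.
P(-1/4) = (4)·e^(-1/4) ≈ 3.1152.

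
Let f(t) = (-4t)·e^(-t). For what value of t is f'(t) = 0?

1

Differentiating with the product rule gives f'(t) = (4t - 4)·e^(-t). Since e^(-t) > 0, the only critical point is t = 1.
f''(1) has the same sign as 4 > 0, so this is a local minimum.
f(1) = (-4)·e^(-1) ≈ -1.4715.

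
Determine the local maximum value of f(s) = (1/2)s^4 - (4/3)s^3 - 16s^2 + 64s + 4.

196/3

f'(s) = 2s^3 - 4s^2 - 32s + 64. Setting f'(s) = 0 gives s ∈ {-4, 2, 4}.
f''(s) = 6s^2 - 8s - 32. f''(-4) = 96 > 0 ⇒ local minimum; f''(2) = -24 < 0 ⇒ local maximum; f''(4) = 32 > 0 ⇒ local minimum.
The local maximum is f(2) = 196/3.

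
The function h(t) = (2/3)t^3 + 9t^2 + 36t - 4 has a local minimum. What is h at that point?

h'(t) = 2t^2 + 18t + 36 = 0 at t = -6, -3.
Second-derivative test with h''(t) = 4t + 18: h''(-6) = -6 < 0 ⇒ local maximum; h''(-3) = 6 > 0 ⇒ local minimum.
Thus h has its local minimum at t = -3, with value -49.

-49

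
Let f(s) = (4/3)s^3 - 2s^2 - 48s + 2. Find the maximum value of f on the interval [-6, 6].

92

f'(s) = 4s^2 - 4s - 48, which vanishes at s = -3 and s = 4.
Candidates: f(-6) = -70; f(-3) = 92; f(4) = -410/3; f(6) = -70.
Hence the absolute maximum is 92 at s = -3.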